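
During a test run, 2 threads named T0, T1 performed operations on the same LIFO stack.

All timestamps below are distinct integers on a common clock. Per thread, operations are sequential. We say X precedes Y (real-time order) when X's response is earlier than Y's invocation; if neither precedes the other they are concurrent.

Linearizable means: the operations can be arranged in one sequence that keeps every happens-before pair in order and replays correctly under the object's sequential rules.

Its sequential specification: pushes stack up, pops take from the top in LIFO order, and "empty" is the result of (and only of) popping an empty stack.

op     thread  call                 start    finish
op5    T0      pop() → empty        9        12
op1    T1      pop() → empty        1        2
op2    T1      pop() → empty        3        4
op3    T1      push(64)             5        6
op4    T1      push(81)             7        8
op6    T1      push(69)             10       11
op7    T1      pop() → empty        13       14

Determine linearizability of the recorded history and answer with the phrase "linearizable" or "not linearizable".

events 1..11 are fine; event 12 — the response of op5 at time 12 — makes the prefix non-linearizable
every one of the 2 real-time-consistent orders over 6 completed LIFO stack ops fails the sequential spec
take op1, op2, op3, op4, op5, op6: step 5 already fails, because op5 pop() → empty cannot occur there
take op1, op2, op3, op4, op6, op5: step 6 already fails, because op5 pop() → empty cannot occur there

not linearizable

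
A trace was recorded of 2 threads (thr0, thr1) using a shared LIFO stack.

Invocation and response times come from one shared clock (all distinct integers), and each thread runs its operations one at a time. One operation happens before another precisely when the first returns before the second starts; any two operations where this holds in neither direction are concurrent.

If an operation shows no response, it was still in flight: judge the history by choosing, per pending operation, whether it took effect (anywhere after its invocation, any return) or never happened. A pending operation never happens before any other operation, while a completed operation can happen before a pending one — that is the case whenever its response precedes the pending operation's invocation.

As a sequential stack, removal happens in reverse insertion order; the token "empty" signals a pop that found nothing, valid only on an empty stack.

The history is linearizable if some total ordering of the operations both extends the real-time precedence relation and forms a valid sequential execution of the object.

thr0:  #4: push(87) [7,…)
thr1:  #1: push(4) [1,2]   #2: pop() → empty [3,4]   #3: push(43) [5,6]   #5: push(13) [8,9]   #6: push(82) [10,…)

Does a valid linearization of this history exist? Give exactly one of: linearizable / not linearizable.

not linearizable

prefix check: 1..3 passes, 1..4 fails once #2's time-4 response joins
a single order respects real time; the 2 completed LIFO stack operations fail replay along it
e.g. #1, #2: illegal at step 2, since #2 pop() → empty cannot apply there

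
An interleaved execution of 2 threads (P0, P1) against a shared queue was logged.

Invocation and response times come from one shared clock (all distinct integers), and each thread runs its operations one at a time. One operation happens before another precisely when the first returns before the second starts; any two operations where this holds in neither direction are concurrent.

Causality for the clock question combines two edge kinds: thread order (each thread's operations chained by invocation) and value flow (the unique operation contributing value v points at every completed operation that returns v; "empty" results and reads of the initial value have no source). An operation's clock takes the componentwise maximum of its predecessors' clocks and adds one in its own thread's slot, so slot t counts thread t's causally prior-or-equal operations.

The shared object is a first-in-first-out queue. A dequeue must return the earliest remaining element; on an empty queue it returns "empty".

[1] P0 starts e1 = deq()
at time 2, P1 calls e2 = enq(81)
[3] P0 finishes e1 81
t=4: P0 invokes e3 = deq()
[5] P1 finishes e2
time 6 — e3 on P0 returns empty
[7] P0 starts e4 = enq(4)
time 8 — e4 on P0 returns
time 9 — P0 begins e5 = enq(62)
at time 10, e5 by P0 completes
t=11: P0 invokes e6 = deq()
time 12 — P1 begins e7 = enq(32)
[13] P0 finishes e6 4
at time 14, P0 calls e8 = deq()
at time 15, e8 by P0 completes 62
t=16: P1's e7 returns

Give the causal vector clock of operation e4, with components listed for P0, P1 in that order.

(3, 1)

VC(e2, invoked at 2): no causal predecessors; +1 on P1 → (0, 1)
merge at e7 (invoked 12): VC(e2)=(0, 1), own-thread bump on P1 → (0, 2)
merge at e1 (invoked 1): VC(e2)=(0, 1), own-thread bump on P0 → (1, 1)
merge at e3 (invoked 4): VC(e1)=(1, 1), own-thread bump on P0 → (2, 1)
merge at e4 (invoked 7): VC(e3)=(2, 1), own-thread bump on P0 → (3, 1)
merge at e5 (invoked 9): VC(e4)=(3, 1), own-thread bump on P0 → (4, 1)
merge at e6 (invoked 11): VC(e4)=(3, 1), VC(e5)=(4, 1), own-thread bump on P0 → (5, 1)
merge at e8 (invoked 14): VC(e5)=(4, 1), VC(e6)=(5, 1), own-thread bump on P0 → (6, 1)
target: VC(e4) = (3, 1)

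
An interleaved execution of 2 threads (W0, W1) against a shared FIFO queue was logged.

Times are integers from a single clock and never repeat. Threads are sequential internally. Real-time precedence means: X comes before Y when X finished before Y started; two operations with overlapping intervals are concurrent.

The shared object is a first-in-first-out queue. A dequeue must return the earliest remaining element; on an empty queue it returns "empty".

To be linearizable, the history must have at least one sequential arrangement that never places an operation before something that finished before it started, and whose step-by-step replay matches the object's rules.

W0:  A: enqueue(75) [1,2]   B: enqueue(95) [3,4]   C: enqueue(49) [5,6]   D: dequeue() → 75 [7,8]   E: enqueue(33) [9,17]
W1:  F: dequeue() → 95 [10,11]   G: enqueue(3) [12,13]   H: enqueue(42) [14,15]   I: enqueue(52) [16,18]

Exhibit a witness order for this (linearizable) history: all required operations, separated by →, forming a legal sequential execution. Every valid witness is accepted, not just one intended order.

1. A enqueue(75), leaving queue <75>
2. B enqueue(95), leaving queue <75,95>
3. C enqueue(49), leaving queue <75,95,49>
4. D dequeue() → 75, leaving queue <95,49>
5. E enqueue(33), leaving queue <95,49,33>
6. F dequeue() → 95, leaving queue <49,33>
7. G enqueue(3), leaving queue <49,33,3>
8. H enqueue(42), leaving queue <49,33,3,42>
9. I enqueue(52), leaving queue <49,33,3,42,52>

A → B → C → D → E → F → G → H → I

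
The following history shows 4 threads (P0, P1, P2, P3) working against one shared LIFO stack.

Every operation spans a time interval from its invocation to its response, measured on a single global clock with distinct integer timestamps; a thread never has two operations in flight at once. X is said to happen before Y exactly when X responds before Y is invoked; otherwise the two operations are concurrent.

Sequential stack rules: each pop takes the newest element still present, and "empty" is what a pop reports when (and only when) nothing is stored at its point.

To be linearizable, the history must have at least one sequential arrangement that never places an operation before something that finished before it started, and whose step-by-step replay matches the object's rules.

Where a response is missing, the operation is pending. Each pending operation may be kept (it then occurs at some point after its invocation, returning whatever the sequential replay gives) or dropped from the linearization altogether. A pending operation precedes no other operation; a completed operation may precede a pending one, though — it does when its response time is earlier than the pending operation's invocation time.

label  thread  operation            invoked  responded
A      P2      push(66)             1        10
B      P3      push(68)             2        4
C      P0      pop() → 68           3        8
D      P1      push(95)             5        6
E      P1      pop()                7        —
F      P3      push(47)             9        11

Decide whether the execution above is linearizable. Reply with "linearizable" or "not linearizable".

linearizable

a witness: A, B, C, D, E, F
after step 1 (A push(66)): stack <66>
after step 2 (B push(68)): stack <66,68>
after step 3 (C pop() → 68): stack <66>
after step 4 (D push(95)): stack <66,95>
after step 5 (E pop() (pending, included)): stack <66>
after step 6 (F push(47)): stack <66,47>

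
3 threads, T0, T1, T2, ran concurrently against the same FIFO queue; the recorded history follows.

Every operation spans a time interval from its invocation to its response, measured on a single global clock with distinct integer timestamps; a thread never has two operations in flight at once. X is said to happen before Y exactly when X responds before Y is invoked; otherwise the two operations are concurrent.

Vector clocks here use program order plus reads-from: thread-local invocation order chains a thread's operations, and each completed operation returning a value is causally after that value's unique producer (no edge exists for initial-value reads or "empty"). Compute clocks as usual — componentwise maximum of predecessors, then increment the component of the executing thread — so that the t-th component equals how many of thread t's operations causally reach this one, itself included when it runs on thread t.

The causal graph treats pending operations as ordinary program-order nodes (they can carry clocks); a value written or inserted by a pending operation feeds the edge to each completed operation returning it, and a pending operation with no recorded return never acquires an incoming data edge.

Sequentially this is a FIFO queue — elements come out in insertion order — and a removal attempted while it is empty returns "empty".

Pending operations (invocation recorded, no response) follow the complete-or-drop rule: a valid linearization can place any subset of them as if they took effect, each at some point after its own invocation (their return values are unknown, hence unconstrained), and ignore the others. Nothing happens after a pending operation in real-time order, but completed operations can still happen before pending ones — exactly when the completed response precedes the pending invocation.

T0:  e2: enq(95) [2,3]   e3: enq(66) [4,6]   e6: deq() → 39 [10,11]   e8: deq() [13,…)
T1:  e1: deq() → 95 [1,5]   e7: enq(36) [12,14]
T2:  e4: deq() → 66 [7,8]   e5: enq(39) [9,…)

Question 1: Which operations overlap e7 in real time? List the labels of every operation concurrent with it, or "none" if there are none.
e5, e8

e7 spans [12,14]; an op avoiding the whole window 12..14 is ordered, any other is concurrent
e1 [1,5]: before
e2 [2,3]: before
e3 [4,6]: before
e4 [7,8]: before
e5 [9,…): concurrent
e6 [10,11]: before
e8 [13,…): concurrent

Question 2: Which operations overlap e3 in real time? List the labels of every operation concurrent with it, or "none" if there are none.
e1

e3 spans [4,6]: anything still running between times 4 and 6 counts as concurrent
e1 [1,5]: concurrent
e2 [2,3]: before
e4 [7,8]: after
e5 [9,…): after
e6 [10,11]: after
e7 [12,14]: after
e8 [13,…): after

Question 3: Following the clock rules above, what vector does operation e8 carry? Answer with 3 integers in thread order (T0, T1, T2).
(4, 0, 2)

root op e2, invoked 2: fresh clock plus T0's own tick → (1, 0, 0)
invoked at 1, e1 merges VC(e2)=(1, 0, 0) and bumps T1's slot → (1, 1, 0)
invoked at 4, e3 merges VC(e2)=(1, 0, 0) and bumps T0's slot → (2, 0, 0)
invoked at 12, e7 merges VC(e1)=(1, 1, 0) and bumps T1's slot → (1, 2, 0)
invoked at 7, e4 merges VC(e3)=(2, 0, 0) and bumps T2's slot → (2, 0, 1)
invoked at 9, e5 merges VC(e4)=(2, 0, 1) and bumps T2's slot → (2, 0, 2)
invoked at 10, e6 merges VC(e3)=(2, 0, 0), VC(e5)=(2, 0, 2) and bumps T0's slot → (3, 0, 2)
invoked at 13, e8 merges VC(e6)=(3, 0, 2) and bumps T0's slot → (4, 0, 2)
target: VC(e8) = (4, 0, 2)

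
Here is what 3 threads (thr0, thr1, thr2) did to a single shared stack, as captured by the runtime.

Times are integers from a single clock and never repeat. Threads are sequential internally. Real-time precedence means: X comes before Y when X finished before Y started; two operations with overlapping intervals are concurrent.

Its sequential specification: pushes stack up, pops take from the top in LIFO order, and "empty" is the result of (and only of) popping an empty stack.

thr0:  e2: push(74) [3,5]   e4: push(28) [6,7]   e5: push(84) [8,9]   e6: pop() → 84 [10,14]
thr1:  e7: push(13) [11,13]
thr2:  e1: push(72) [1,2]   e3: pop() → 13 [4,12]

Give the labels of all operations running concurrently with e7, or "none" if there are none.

e3, e6

e7 spans [11,13]; an op avoiding the whole window 11..13 is ordered, any other is concurrent
e1 [1,2]: before
e2 [3,5]: before
e3 [4,12]: concurrent
e4 [6,7]: before
e5 [8,9]: before
e6 [10,14]: concurrent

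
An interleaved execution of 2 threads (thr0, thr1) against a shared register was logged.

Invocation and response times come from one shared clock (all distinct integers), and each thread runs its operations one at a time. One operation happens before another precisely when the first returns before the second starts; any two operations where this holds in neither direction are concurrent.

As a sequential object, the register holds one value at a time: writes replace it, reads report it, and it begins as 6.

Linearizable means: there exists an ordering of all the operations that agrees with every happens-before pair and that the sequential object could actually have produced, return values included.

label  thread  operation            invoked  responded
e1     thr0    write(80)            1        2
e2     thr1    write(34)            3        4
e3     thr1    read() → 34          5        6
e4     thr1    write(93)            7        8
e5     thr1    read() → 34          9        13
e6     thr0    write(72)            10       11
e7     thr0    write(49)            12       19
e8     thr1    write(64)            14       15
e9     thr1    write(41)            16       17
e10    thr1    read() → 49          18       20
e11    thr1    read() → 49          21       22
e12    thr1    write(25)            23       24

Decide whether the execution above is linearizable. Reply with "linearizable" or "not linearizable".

not linearizable

events 1..12 are fine; event 13 — the response of e5 at time 13 — makes the prefix non-linearizable
real-time-consistent orders of the 6 completed operations: 2 — all fail the register replay
completion choices over the 1 pending operation (e7) were checked; none helps
sample order e1, e2, e3, e4, e5, e6 (pending dropped) stalls at step 5 — e5 read() → 34 has no legal effect
sample order e1, e2, e3, e4, e6, e5 (pending dropped) stalls at step 6 — e5 read() → 34 has no legal effect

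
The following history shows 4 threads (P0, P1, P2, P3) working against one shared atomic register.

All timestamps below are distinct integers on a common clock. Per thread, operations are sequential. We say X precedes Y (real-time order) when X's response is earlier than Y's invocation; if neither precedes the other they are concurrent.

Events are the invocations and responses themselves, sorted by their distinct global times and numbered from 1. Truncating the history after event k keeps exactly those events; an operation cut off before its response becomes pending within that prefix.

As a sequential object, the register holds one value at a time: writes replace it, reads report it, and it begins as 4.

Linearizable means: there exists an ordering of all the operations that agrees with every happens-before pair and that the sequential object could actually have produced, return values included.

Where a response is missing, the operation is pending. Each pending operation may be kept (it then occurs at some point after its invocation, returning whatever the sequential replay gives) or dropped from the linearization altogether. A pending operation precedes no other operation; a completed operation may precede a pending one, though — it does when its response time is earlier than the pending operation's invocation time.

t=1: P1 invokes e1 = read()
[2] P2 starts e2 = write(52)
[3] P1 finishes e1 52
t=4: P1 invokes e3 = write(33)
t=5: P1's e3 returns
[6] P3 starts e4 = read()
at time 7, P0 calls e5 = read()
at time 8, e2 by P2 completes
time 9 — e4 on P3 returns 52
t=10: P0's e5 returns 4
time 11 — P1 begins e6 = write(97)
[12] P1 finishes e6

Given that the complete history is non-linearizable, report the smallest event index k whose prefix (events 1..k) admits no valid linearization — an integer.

9

a valid linearization of events 1..8 exists, for instance e2, e1, e3:
after step 1 (e2 write(52)): value 52
after step 2 (e1 read() → 52): value 52
after step 3 (e3 write(33)): value 33
event 9 — e4's response, time 9 — after it, nothing linearizes
every completion of the 1 pending operation (e5) was checked; none linearizes
sample order e1, e2, e3, e4 (pending dropped) stalls at step 1 — e1 read() → 52 has no legal effect
sample order e1, e3, e2, e4 (pending dropped) stalls at step 1 — e1 read() → 52 has no legal effect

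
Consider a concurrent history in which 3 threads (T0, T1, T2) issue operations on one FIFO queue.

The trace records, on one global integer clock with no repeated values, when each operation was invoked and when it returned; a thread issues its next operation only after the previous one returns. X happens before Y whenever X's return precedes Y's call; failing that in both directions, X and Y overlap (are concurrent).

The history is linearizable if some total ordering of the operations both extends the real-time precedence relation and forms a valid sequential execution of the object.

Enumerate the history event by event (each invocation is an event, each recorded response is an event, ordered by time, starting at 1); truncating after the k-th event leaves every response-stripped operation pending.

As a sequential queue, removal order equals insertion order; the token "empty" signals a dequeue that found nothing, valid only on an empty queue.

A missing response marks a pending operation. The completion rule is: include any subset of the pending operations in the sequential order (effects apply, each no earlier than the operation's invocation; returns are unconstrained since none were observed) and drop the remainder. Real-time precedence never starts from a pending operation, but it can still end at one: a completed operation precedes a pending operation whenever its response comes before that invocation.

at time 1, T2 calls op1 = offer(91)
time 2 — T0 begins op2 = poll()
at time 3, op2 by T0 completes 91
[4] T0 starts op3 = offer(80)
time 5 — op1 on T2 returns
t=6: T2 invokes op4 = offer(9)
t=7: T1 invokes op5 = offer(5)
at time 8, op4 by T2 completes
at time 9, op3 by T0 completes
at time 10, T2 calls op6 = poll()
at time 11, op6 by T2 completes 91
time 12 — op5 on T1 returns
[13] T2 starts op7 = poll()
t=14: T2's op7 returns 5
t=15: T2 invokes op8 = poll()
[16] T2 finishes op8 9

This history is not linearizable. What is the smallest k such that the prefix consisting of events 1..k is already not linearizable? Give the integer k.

events 1..10 are still linearizable — one witness is op1, op2, op3, op4:
after step 1 (op1 offer(91)): queue <91>
after step 2 (op2 poll() → 91): queue <>
after step 3 (op3 offer(80)): queue <80>
after step 4 (op4 offer(9)): queue <80,9>
event 11 — op6's response, time 11 — after it, nothing linearizes
completion choices over the 1 pending operation (op5) were checked; none helps
one such order, op1, op2, op3, op4, op6 (pending dropped), breaks at step 5 where op6 poll() → 91 is illegal
one such order, op1, op2, op4, op3, op6 (pending dropped), breaks at step 5 where op6 poll() → 91 is illegal

11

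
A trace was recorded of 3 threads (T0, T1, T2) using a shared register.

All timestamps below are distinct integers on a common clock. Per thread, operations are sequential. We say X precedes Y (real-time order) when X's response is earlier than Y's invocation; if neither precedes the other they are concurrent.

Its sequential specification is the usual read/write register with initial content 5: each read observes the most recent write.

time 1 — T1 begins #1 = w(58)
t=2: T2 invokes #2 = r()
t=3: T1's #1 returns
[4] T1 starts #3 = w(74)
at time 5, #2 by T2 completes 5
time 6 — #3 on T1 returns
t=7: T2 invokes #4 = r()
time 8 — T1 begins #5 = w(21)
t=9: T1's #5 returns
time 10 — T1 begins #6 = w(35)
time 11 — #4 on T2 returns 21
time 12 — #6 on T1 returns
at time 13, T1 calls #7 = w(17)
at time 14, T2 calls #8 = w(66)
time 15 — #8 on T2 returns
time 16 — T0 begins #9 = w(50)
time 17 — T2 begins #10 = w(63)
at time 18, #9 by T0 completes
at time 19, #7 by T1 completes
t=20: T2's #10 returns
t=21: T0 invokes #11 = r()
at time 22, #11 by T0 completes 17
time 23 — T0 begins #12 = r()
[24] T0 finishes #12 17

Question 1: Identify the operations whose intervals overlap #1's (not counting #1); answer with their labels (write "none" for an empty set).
concurrent with #1 ([1,3]): every op whose interval crosses 1..3
#2 [2,5]: concurrent
#3 [4,6]: after
#4 [7,11]: after
#5 [8,9]: after
#6 [10,12]: after
#7 [13,19]: after
#8 [14,15]: after
#9 [16,18]: after
#10 [17,20]: after
#11 [21,22]: after
#12 [23,24]: after

#2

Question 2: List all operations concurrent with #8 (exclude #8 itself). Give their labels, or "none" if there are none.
#8 spans [14,15]; an op avoiding the whole window 14..15 is ordered, any other is concurrent
#1 [1,3]: before
#2 [2,5]: before
#3 [4,6]: before
#4 [7,11]: before
#5 [8,9]: before
#6 [10,12]: before
#7 [13,19]: concurrent
#9 [16,18]: after
#10 [17,20]: after
#11 [21,22]: after
#12 [23,24]: after

#7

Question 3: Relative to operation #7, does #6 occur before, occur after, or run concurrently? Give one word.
#6 spans [10,12], #7 spans [13,19]
resp(#6)=12 < inv(#7)=13

before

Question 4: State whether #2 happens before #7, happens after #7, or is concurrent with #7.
#2 spans [2,5], #7 spans [13,19]
resp(#2)=5 < inv(#7)=13

before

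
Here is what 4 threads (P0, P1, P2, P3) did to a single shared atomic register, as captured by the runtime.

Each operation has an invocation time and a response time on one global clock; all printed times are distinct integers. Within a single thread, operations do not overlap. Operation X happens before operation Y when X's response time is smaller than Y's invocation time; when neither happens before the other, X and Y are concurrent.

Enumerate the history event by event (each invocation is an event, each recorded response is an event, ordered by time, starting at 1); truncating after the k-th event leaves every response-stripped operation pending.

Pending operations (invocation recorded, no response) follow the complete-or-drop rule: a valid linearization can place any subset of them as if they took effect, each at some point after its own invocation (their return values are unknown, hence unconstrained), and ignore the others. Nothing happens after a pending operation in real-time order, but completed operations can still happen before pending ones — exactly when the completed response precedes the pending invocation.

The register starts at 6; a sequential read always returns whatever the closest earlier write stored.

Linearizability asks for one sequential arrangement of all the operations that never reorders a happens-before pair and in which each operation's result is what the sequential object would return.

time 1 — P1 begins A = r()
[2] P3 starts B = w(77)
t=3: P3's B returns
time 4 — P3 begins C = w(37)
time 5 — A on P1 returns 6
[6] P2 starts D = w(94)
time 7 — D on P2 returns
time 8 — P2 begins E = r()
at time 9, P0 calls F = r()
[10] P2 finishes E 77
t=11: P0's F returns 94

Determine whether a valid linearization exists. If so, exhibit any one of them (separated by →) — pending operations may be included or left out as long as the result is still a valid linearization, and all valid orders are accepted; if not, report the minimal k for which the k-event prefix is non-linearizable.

through event 9 a valid linearization exists; event 10 (E responding at time 10) ends that
2 orders of the 4 completed atomic register ops respect real time; none is legal
completion choices over the 2 pending operations (C, F) were checked; none helps
one such order, A, B, D, E (pending dropped), breaks at step 4 where E r() → 77 is illegal
one such order, B, A, D, E (pending dropped), breaks at step 2 where A r() → 6 is illegal

not linearizable — minimal violating prefix: 10 events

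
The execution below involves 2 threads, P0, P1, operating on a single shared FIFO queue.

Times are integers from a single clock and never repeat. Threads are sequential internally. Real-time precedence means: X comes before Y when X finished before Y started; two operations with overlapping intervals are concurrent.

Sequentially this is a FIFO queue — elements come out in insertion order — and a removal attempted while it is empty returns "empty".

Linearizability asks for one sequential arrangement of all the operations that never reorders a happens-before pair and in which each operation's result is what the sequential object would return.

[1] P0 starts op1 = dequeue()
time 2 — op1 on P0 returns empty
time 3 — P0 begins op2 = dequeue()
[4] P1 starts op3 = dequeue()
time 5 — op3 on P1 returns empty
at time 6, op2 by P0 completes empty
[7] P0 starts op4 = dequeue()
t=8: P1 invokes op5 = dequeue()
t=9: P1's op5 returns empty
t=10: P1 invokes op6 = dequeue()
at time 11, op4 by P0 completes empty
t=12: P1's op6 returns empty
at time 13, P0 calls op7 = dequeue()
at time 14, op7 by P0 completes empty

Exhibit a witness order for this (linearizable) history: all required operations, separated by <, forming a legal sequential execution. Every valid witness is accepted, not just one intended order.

step 1: op1 dequeue() → empty — queue <>
step 2: op2 dequeue() → empty — queue <>
step 3: op3 dequeue() → empty — queue <>
step 4: op4 dequeue() → empty — queue <>
step 5: op5 dequeue() → empty — queue <>
step 6: op6 dequeue() → empty — queue <>
step 7: op7 dequeue() → empty — queue <>

op1 < op2 < op3 < op4 < op5 < op6 < op7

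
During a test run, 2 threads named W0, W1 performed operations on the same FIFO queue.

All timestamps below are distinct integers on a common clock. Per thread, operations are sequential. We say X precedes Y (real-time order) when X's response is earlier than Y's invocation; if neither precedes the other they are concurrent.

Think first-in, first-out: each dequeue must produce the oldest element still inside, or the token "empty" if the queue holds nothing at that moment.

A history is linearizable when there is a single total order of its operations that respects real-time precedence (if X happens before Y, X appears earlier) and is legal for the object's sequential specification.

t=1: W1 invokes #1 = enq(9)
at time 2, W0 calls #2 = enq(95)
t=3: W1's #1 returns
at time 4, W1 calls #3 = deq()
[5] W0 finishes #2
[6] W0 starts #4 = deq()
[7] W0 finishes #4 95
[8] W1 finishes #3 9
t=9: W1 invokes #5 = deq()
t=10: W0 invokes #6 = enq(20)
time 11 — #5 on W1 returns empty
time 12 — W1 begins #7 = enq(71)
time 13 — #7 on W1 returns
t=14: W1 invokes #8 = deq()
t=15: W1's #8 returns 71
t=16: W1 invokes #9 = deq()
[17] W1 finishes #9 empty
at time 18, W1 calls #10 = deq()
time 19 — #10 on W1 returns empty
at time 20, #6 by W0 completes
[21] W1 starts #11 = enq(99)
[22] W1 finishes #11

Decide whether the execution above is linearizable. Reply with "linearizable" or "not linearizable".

one valid linearization: #1, #2, #3, #4, #5, #7, #8, #9, #10, #6, #11
step 1: #1 enq(9) — queue <9>
step 2: #2 enq(95) — queue <9,95>
step 3: #3 deq() → 9 — queue <95>
step 4: #4 deq() → 95 — queue <>
step 5: #5 deq() → empty — queue <>
step 6: #7 enq(71) — queue <71>
step 7: #8 deq() → 71 — queue <>
step 8: #9 deq() → empty — queue <>
step 9: #10 deq() → empty — queue <>
step 10: #6 enq(20) — queue <20>
step 11: #11 enq(99) — queue <20,99>

linearizable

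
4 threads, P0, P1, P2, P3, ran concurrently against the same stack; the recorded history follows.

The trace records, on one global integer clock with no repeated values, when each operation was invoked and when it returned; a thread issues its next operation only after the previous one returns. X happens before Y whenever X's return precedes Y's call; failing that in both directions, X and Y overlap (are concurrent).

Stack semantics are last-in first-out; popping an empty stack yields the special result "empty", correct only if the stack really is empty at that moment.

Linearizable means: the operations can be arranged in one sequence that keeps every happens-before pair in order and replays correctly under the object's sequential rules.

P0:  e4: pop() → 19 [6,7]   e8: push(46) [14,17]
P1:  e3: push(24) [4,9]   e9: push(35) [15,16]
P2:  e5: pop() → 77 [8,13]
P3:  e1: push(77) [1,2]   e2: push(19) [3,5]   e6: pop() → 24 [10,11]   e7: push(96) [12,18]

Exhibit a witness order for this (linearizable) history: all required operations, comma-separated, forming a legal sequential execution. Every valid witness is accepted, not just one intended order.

e1, e2, e4, e3, e6, e5, e7, e8, e9

after step 1 (e1 push(77)): stack <77>
after step 2 (e2 push(19)): stack <77,19>
after step 3 (e4 pop() → 19): stack <77>
after step 4 (e3 push(24)): stack <77,24>
after step 5 (e6 pop() → 24): stack <77>
after step 6 (e5 pop() → 77): stack <>
after step 7 (e7 push(96)): stack <96>
after step 8 (e8 push(46)): stack <96,46>
after step 9 (e9 push(35)): stack <96,46,35>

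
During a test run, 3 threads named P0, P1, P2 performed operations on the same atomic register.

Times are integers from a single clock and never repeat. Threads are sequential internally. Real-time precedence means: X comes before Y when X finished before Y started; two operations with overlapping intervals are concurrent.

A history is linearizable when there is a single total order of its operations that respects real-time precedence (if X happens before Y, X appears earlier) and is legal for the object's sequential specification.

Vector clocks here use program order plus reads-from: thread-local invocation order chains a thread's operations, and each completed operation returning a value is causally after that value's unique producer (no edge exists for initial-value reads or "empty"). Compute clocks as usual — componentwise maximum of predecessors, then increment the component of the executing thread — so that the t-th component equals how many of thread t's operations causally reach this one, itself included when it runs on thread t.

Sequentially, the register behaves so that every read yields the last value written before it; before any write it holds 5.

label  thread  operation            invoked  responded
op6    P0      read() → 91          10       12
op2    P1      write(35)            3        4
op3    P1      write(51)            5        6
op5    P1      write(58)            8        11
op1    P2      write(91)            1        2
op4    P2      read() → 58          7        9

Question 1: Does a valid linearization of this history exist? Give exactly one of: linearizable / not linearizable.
not linearizable

cut after 11 events: linearizable; cut after 12 events (op6 responds, time 12): not linearizable
every one of the 3 real-time-consistent orders over 6 completed atomic register ops fails the sequential spec
for example op1, op2, op3, op4, op5, op6 fails at step 4: op4 read() → 58 is not legal there
for example op1, op2, op3, op4, op6, op5 fails at step 4: op4 read() → 58 is not legal there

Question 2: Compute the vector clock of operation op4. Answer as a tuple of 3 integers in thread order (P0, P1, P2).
(0, 3, 2)

op1, invoked 1, has no incoming edges; only P2's bump applies → (0, 0, 1)
op2, invoked 3, has no incoming edges; only P1's bump applies → (0, 1, 0)
invoked at 5, op3 merges VC(op2)=(0, 1, 0) and bumps P1's slot → (0, 2, 0)
invoked at 10, op6 merges VC(op1)=(0, 0, 1) and bumps P0's slot → (1, 0, 1)
invoked at 8, op5 merges VC(op3)=(0, 2, 0) and bumps P1's slot → (0, 3, 0)
invoked at 7, op4 merges VC(op1)=(0, 0, 1), VC(op5)=(0, 3, 0) and bumps P2's slot → (0, 3, 2)
target: VC(op4) = (0, 3, 2)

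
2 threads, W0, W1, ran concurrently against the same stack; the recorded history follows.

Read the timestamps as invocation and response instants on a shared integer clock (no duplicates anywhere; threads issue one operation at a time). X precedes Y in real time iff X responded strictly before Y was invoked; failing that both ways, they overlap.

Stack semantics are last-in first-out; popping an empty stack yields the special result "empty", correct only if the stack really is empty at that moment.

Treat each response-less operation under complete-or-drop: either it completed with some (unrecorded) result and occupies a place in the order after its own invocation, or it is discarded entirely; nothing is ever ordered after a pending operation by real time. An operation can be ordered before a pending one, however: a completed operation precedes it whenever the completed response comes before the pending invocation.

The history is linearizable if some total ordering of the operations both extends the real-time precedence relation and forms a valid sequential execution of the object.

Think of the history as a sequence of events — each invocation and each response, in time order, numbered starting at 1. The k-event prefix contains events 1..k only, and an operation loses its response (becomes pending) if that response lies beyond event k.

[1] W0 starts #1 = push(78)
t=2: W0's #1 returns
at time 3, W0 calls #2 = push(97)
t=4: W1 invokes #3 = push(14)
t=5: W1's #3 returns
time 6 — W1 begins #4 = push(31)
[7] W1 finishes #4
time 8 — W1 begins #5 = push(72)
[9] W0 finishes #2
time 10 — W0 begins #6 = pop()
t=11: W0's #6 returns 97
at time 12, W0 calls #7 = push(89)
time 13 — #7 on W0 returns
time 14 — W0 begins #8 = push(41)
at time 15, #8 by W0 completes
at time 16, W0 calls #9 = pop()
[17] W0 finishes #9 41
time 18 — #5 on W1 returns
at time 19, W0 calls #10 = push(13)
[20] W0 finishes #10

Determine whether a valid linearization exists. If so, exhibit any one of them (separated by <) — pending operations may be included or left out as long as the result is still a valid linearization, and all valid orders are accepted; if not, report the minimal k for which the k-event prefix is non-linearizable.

linearizable — witness: #1 < #3 < #4 < #2 < #6 < #5 < #7 < #8 < #9 < #10

1. #1 push(78), leaving stack <78>
2. #3 push(14), leaving stack <78,14>
3. #4 push(31), leaving stack <78,14,31>
4. #2 push(97), leaving stack <78,14,31,97>
5. #6 pop() → 97, leaving stack <78,14,31>
6. #5 push(72), leaving stack <78,14,31,72>
7. #7 push(89), leaving stack <78,14,31,72,89>
8. #8 push(41), leaving stack <78,14,31,72,89,41>
9. #9 pop() → 41, leaving stack <78,14,31,72,89>
10. #10 push(13), leaving stack <78,14,31,72,89,13>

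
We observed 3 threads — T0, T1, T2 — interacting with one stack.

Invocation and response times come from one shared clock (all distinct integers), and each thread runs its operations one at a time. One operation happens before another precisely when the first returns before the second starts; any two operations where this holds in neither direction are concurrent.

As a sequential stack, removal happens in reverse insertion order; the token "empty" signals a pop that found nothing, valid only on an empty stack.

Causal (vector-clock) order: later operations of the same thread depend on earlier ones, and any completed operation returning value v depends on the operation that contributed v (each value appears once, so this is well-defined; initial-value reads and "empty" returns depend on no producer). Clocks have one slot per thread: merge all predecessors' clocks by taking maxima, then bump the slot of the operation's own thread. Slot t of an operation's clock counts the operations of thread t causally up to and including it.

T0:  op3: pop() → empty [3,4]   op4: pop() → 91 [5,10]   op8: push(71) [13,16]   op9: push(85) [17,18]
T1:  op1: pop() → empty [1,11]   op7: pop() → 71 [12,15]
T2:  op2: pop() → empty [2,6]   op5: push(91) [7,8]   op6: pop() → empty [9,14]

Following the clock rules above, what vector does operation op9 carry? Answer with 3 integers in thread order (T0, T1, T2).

(4, 0, 2)

no predecessors for op2 (invoked 2): T2 increments from zero → (0, 0, 1)
no predecessors for op1 (invoked 1): T1 increments from zero → (0, 1, 0)
no predecessors for op3 (invoked 3): T0 increments from zero → (1, 0, 0)
op5 (invocation 7): componentwise max over VC(op2)=(0, 0, 1), +1 at T2, giving (0, 0, 2)
op6 (invocation 9): componentwise max over VC(op5)=(0, 0, 2), +1 at T2, giving (0, 0, 3)
op4 (invocation 5): componentwise max over VC(op3)=(1, 0, 0), VC(op5)=(0, 0, 2), +1 at T0, giving (2, 0, 2)
op8 (invocation 13): componentwise max over VC(op4)=(2, 0, 2), +1 at T0, giving (3, 0, 2)
op9 (invocation 17): componentwise max over VC(op8)=(3, 0, 2), +1 at T0, giving (4, 0, 2)
op7 (invocation 12): componentwise max over VC(op1)=(0, 1, 0), VC(op8)=(3, 0, 2), +1 at T1, giving (3, 2, 2)
target: VC(op9) = (4, 0, 2)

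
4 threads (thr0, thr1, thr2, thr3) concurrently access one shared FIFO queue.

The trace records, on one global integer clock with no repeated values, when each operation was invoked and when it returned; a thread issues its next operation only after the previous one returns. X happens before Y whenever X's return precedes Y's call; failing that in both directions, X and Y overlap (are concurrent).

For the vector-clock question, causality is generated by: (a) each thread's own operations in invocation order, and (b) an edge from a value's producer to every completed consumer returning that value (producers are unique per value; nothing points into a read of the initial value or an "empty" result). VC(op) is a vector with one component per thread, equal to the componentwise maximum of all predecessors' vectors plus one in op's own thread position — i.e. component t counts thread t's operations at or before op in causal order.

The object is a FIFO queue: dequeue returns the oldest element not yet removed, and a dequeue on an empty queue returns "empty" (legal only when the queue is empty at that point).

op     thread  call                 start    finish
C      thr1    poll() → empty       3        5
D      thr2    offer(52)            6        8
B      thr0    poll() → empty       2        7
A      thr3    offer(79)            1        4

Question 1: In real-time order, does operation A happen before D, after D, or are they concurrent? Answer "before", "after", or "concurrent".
A spans [1,4], D spans [6,8]
resp(A)=4 < inv(D)=6

before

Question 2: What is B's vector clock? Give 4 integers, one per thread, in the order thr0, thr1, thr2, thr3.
VC(A, invoked at 1): no causal predecessors; +1 on thr3 → (0, 0, 0, 1)
VC(D, invoked at 6): no causal predecessors; +1 on thr2 → (0, 0, 1, 0)
VC(C, invoked at 3): no causal predecessors; +1 on thr1 → (0, 1, 0, 0)
VC(B, invoked at 2): no causal predecessors; +1 on thr0 → (1, 0, 0, 0)
target: VC(B) = (1, 0, 0, 0)

(1, 0, 0, 0)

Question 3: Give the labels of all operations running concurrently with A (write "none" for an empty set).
A spans [1,4]: anything still running between times 1 and 4 counts as concurrent
B [2,7]: concurrent
C [3,5]: concurrent
D [6,8]: after

B, C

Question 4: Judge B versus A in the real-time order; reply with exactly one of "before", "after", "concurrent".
B spans [2,7], A spans [1,4]
the intervals overlap in both directions

concurrent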